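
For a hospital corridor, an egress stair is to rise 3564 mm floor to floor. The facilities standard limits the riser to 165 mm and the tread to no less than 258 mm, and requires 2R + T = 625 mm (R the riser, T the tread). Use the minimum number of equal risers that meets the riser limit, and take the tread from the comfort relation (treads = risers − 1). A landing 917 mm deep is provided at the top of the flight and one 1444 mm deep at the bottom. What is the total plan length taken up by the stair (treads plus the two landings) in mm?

8682 mm

3564 / 165 = 21.60, so 22 risers are needed.
R = 3564 ÷ 22 = 162 mm.
From 2R + T = 625: T = 625 − 324 = 301 mm.
22 risers give 21 treads; going = 21 × 301 = 6321 mm.
Enclosure = 6321 + 917 + 1444 = 8682 mm.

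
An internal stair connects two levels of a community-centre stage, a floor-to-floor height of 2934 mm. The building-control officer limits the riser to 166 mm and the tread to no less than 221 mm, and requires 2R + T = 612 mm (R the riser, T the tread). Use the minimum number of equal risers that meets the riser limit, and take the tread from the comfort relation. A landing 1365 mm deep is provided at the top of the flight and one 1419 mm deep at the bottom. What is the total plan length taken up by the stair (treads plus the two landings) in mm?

2934 / 166 = 17.67, so 18 risers are needed.
Each riser is 2934/18 = 163 mm (≤ 166 mm).
T = 612 − 2·163 = 286 mm, which satisfies the 221 mm minimum.
18 risers give 17 treads; going = 17 × 286 = 4862 mm.
Add landings: 4862 + 1365 + 1419 = 7646 mm.

7646 mm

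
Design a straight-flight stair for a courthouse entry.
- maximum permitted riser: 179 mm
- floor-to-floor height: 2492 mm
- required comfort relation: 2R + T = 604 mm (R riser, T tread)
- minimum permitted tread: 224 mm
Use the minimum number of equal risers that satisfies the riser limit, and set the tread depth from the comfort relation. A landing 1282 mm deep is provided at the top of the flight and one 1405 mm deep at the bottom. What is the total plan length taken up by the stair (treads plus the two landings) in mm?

5911 mm

⌈2492/179⌉ = 14 risers.
Riser R = 2492 / 14 = 178 mm, within the 179 mm limit.
Tread T = 604 − 2 × 178 = 248 mm (≥ 224 mm).
Going = (14 − 1) × 248 = 3224 mm.
Enclosure = 3224 + 1282 + 1405 = 5911 mm.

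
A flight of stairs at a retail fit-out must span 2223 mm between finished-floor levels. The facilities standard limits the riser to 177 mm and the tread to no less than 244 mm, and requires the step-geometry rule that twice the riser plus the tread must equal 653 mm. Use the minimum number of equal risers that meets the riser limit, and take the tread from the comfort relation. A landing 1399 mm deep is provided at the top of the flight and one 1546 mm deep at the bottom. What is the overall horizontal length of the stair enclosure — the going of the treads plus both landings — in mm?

6677 mm

2223 / 177 = 12.56, so 13 risers are needed.
R = 2223 ÷ 13 = 171 mm.
Tread T = 653 − 2 × 171 = 311 mm (≥ 244 mm).
13 risers give 12 treads; going = 12 × 311 = 3732 mm.
Enclosure = 3732 + 1399 + 1546 = 6677 mm.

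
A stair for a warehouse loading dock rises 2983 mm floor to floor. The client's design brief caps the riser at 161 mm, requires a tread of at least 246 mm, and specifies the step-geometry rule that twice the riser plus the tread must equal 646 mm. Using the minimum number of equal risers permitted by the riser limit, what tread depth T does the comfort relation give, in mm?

At most 161 each: 2983/161 = 18.53, giving 19 risers.
R = 2983 ÷ 19 = 157 mm.
T = 646 − 2·157 = 332 mm, which satisfies the 246 mm minimum.

332 mm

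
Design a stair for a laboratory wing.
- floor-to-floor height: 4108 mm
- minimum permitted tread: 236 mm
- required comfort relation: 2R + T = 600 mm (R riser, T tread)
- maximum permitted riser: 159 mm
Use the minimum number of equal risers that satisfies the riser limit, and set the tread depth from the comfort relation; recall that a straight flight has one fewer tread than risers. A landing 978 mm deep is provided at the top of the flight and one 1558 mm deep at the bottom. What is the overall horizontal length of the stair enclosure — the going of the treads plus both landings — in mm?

9636 mm

4108 / 159 = 25.836 → round up to 26 risers.
Each riser is 4108/26 = 158 mm (≤ 159 mm).
From 2R + T = 600: T = 600 − 316 = 284 mm.
Treads = 26 − 1 = 25; going = 25 × 284 = 7100 mm.
Add landings: 7100 + 978 + 1558 = 9636 mm.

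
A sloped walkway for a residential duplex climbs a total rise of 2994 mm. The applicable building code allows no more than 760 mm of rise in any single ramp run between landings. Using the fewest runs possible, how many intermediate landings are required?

3 intermediate landings

2994 / 760 = 3.939 → round up to 4 ramp runs.
4 runs are separated by 3 intermediate landings.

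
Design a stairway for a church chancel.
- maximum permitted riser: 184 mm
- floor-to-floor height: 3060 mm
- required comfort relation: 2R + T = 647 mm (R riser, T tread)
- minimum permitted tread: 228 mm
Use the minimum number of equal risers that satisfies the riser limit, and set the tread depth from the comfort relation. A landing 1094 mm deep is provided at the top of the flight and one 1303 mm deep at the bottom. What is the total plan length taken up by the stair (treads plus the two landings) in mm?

6989 mm

⌈3060/184⌉ = 17 risers.
Each riser is 3060/17 = 180 mm (≤ 184 mm).
From 2R + T = 647: T = 647 − 360 = 287 mm.
Going = (17 − 1) × 287 = 4592 mm.
Enclosure = 4592 + 1094 + 1303 = 6989 mm.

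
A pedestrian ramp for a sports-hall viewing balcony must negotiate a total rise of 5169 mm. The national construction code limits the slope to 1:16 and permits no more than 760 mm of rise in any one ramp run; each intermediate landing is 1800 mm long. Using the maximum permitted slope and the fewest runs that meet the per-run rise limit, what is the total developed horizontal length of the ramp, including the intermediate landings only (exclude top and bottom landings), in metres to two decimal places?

5169 / 760 = 6.80, so 7 ramp runs are needed. That means 6 intermediate landings.
Ramp run (horizontal) at 1:16: 5169 × 16 = 82704 mm.
6 intermediate landings contribute 6 × 1800 = 10800 mm.
Developed length = 82704 + 10800 = 93504 mm.
= 93.50 m.

93.50 m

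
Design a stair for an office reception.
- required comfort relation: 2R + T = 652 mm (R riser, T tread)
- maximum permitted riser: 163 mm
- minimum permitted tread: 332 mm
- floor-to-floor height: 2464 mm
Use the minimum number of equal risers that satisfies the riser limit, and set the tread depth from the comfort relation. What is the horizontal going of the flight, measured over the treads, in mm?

5160 mm

2464 / 163 = 15.117 → round up to 16 risers.
Each riser is 2464/16 = 154 mm (≤ 163 mm).
From 2R + T = 652: T = 652 − 308 = 344 mm.
Going = (16 − 1) × 344 = 5160 mm.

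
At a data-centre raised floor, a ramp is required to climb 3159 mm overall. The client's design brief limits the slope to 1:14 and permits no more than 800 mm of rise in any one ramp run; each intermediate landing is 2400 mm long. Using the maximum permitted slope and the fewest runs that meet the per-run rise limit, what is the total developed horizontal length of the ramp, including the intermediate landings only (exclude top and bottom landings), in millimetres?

51426 mm

3159 / 800 = 3.949 → round up to 4 ramp runs. That means 3 intermediate landings.
Horizontal run for 3159 mm of rise at 1:14 is 3159 × 14 = 44226 mm.
3 intermediate landings contribute 3 × 2400 = 7200 mm.
Total developed length = 44226 + 7200 = 51426 mm.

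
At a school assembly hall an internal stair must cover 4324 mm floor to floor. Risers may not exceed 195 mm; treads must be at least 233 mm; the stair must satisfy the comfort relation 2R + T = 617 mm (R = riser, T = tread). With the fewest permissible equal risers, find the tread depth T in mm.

241 mm

4324 / 195 = 22.17, so 23 risers are needed.
Each riser is 4324/23 = 188 mm (≤ 195 mm).
T = 617 − 2·188 = 241 mm, which satisfies the 233 mm minimum.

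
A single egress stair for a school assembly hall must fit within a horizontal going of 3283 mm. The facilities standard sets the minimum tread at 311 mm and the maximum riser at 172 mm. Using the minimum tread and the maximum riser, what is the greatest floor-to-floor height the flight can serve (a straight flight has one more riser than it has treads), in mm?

1892 mm

3283 / 311 = 10.56, so 10 treads fit.
Risers = treads + 1 = 11.
Maximum height = 11 × 172 = 1892 mm.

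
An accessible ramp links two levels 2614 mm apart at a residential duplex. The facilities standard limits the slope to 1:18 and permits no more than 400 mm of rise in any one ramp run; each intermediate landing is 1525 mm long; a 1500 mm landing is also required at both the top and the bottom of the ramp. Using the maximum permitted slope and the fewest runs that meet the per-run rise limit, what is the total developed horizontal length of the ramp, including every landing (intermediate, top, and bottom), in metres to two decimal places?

59.20 m

⌈2614/400⌉ = 7 ramp runs. That means 6 intermediate landings.
Horizontal run for 2614 mm of rise at 1:18 is 2614 × 18 = 47052 mm.
Intermediate landings: 6 × 1525 = 9150 mm.
Top and bottom landings: 2 × 1500 = 3000 mm.
Total = 47052 + 9150 + 3000 = 59202 mm.
= 59.20 m.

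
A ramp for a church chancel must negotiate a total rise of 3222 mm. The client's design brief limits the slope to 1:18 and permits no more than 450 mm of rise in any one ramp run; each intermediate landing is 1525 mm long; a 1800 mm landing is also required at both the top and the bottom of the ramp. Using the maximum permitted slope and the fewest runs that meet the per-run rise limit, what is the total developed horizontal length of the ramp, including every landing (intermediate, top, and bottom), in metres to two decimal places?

⌈3222/450⌉ = 8 ramp runs. That means 7 intermediate landings.
Ramp run (horizontal) at 1:18: 3222 × 18 = 57996 mm.
7 intermediate landings contribute 7 × 1525 = 10675 mm.
Top and bottom landings: 2 × 1800 = 3600 mm.
Total = 57996 + 10675 + 3600 = 72271 mm.
= 72.27 m.

72.27 m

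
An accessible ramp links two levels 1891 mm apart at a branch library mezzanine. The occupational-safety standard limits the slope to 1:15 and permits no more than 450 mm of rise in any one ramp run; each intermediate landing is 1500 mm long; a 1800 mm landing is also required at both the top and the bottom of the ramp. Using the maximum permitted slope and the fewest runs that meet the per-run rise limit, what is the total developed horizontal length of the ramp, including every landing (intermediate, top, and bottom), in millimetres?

37965 mm

1891 / 450 = 4.20, so 5 ramp runs are needed. That means 4 intermediate landings.
Horizontal run for 1891 mm of rise at 1:15 is 1891 × 15 = 28365 mm.
4 intermediate landings contribute 4 × 1500 = 6000 mm.
Top and bottom landings: 2 × 1800 = 3600 mm.
Total = 28365 + 6000 + 3600 = 37965 mm.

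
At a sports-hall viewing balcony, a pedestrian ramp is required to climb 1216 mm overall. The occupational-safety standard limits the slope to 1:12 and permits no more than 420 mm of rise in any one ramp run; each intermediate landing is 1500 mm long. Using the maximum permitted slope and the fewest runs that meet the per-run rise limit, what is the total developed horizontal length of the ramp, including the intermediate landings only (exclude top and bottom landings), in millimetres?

17592 mm

1216 / 420 = 2.90, so 3 ramp runs are needed. That means 2 intermediate landings.
Ramp run (horizontal) at 1:12: 1216 × 12 = 14592 mm.
Intermediate landings: 2 × 1500 = 3000 mm.
Developed length = 14592 + 3000 = 17592 mm.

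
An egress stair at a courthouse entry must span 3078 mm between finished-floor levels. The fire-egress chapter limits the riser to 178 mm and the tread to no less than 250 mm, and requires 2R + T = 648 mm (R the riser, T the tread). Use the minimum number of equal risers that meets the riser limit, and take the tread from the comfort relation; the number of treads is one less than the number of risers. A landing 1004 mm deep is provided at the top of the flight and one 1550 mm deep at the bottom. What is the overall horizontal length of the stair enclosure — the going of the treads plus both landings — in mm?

3078 / 178 = 17.29, so 18 risers are needed.
Riser R = 3078 / 18 = 171 mm, within the 178 mm limit.
T = 648 − 2·171 = 306 mm, which satisfies the 250 mm minimum.
18 risers give 17 treads; going = 17 × 306 = 5202 mm.
Add landings: 5202 + 1004 + 1550 = 7756 mm.

7756 mm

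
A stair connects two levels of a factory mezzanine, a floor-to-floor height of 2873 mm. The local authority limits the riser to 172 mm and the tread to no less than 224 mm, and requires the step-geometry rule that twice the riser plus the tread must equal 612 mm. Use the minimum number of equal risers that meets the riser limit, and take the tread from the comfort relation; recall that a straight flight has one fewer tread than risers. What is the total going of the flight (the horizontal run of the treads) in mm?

4384 mm

⌈2873/172⌉ = 17 risers.
Riser R = 2873 / 17 = 169 mm, within the 172 mm limit.
Tread T = 612 − 2 × 169 = 274 mm (≥ 224 mm).
17 risers give 16 treads; going = 16 × 274 = 4384 mm.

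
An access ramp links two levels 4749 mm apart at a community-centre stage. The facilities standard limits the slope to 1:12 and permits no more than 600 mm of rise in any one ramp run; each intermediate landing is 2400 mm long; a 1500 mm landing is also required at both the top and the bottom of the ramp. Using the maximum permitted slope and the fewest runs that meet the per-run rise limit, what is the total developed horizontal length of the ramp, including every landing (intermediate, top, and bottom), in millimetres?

76788 mm

At most 600 each: 4749/600 = 7.92, giving 8 ramp runs. That means 7 intermediate landings.
Horizontal run for 4749 mm of rise at 1:12 is 4749 × 12 = 56988 mm.
Intermediate landings: 7 × 2400 = 16800 mm.
Top and bottom landings: 2 × 1500 = 3000 mm.
Total = 56988 + 16800 + 3000 = 76788 mm.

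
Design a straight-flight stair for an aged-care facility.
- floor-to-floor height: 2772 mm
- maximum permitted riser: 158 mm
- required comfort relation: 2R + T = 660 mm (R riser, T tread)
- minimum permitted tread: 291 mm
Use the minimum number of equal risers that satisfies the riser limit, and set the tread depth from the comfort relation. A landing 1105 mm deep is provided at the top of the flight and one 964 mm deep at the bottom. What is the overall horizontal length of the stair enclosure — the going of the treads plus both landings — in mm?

⌈2772/158⌉ = 18 risers.
Riser R = 2772 / 18 = 154 mm, within the 158 mm limit.
T = 660 − 2·154 = 352 mm, which satisfies the 291 mm minimum.
Treads = 18 − 1 = 17; going = 17 × 352 = 5984 mm.
Add landings: 5984 + 1105 + 964 = 8053 mm.

8053 mm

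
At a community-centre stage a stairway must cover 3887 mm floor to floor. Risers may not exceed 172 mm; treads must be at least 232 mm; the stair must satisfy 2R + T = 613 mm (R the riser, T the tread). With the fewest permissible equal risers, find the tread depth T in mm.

275 mm

3887 / 172 = 22.60, so 23 risers are needed.
R = 3887 ÷ 23 = 169 mm.
T = 613 − 2·169 = 275 mm, which satisfies the 232 mm minimum.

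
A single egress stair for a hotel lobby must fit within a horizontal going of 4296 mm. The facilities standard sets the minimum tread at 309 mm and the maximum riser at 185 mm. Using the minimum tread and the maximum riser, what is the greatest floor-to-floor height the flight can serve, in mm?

2590 mm

Treads that fit: ⌊4296 / 309⌋ = 13.
Risers = treads + 1 = 14.
Maximum height = 14 × 185 = 2590 mm.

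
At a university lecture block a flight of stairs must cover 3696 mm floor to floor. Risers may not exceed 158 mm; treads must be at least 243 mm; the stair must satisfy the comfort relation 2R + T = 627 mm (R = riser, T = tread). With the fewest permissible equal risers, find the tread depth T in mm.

⌈3696/158⌉ = 24 risers.
R = 3696 ÷ 24 = 154 mm.
From 2R + T = 627: T = 627 − 308 = 319 mm.

319 mm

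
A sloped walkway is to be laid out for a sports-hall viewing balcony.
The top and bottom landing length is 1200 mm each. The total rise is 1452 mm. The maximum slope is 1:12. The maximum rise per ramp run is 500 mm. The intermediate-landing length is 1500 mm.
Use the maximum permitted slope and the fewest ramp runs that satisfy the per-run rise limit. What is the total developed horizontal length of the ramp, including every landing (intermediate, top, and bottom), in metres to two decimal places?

22.82 m

At most 500 each: 1452/500 = 2.90, giving 3 ramp runs. That means 2 intermediate landings.
Ramp run (horizontal) at 1:12: 1452 × 12 = 17424 mm.
2 intermediate landings contribute 2 × 1500 = 3000 mm.
Top and bottom landings: 2 × 1200 = 2400 mm.
Total = 17424 + 3000 + 2400 = 22824 mm.
= 22.82 m.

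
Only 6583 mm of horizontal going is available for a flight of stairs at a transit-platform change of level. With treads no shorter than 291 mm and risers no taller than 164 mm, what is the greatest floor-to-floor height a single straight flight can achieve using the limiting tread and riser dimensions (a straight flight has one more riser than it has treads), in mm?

3772 mm

6583 / 291 = 22.62, so 22 treads fit.
Risers = treads + 1 = 23.
Maximum height = 23 × 164 = 3772 mm.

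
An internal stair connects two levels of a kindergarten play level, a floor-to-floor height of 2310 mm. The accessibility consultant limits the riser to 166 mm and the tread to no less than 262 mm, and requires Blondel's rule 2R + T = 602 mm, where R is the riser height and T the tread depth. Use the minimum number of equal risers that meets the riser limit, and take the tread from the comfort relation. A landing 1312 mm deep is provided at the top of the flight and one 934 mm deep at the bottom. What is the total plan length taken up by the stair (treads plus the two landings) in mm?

2310 / 166 = 13.916 → round up to 14 risers.
Riser R = 2310 / 14 = 165 mm, within the 166 mm limit.
From 2R + T = 602: T = 602 − 330 = 272 mm.
Going = (14 − 1) × 272 = 3536 mm.
Add landings: 3536 + 1312 + 934 = 5782 mm.

5782 mm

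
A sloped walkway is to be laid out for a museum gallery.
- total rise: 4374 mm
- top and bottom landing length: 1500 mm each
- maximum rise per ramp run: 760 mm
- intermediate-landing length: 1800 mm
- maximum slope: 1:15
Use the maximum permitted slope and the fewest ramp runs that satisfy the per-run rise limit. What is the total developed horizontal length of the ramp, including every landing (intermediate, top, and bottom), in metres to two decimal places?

77.61 m

⌈4374/760⌉ = 6 ramp runs. That means 5 intermediate landings.
Ramp run (horizontal) at 1:15: 4374 × 15 = 65610 mm.
5 intermediate landings contribute 5 × 1800 = 9000 mm.
Top and bottom landings: 2 × 1500 = 3000 mm.
Total = 65610 + 9000 + 3000 = 77610 mm.
= 77.61 m.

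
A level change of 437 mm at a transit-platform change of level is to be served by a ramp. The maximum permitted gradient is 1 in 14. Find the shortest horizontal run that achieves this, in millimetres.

Run = rise × 14 = 437 × 14 = 6118 mm.

6118 mm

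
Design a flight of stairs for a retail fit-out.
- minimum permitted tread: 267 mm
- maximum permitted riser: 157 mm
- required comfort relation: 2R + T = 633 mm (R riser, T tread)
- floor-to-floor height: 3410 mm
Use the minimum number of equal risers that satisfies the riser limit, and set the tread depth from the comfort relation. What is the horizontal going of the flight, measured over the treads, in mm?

6783 mm

⌈3410/157⌉ = 22 risers.
Each riser is 3410/22 = 155 mm (≤ 157 mm).
From 2R + T = 633: T = 633 − 310 = 323 mm.
Going = (22 − 1) × 323 = 6783 mm.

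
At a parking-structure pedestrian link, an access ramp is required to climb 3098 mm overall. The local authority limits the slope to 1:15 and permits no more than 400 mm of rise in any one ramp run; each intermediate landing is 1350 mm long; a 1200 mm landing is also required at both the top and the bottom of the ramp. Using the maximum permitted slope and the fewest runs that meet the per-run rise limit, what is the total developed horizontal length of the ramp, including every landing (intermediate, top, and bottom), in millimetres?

58320 mm

3098 / 400 = 7.745 → round up to 8 ramp runs. That means 7 intermediate landings.
Horizontal run for 3098 mm of rise at 1:15 is 3098 × 15 = 46470 mm.
7 intermediate landings contribute 7 × 1350 = 9450 mm.
Top and bottom landings: 2 × 1200 = 2400 mm.
Total = 46470 + 9450 + 2400 = 58320 mm.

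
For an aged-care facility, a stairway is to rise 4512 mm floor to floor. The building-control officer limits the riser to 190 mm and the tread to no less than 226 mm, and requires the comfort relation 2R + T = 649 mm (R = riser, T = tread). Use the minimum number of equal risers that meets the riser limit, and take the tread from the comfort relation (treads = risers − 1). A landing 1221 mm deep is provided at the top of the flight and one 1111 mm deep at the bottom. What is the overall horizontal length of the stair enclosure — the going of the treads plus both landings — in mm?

At most 190 each: 4512/190 = 23.75, giving 24 risers.
Riser R = 4512 / 24 = 188 mm, within the 190 mm limit.
Tread T = 649 − 2 × 188 = 273 mm (≥ 226 mm).
Treads = 24 − 1 = 23; going = 23 × 273 = 6279 mm.
Add landings: 6279 + 1221 + 1111 = 8611 mm.

8611 mm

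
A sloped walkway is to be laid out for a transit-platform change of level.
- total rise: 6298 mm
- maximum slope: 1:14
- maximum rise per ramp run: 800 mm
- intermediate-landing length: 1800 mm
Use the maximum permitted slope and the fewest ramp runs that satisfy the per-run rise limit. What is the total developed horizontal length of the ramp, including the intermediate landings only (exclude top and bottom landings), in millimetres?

100772 mm

At most 800 each: 6298/800 = 7.87, giving 8 ramp runs. That means 7 intermediate landings.
Horizontal run for 6298 mm of rise at 1:14 is 6298 × 14 = 88172 mm.
Intermediate landings: 7 × 1800 = 12600 mm.
Developed length = 88172 + 12600 = 100772 mm.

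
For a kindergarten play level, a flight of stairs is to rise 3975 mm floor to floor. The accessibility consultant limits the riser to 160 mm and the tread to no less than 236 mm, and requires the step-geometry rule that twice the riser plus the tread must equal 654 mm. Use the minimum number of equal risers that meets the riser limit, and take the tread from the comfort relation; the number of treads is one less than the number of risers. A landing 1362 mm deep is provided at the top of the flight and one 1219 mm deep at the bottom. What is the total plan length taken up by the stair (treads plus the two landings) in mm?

10645 mm

3975 / 160 = 24.844 → round up to 25 risers.
Riser R = 3975 / 25 = 159 mm, within the 160 mm limit.
T = 654 − 2·159 = 336 mm, which satisfies the 236 mm minimum.
25 risers give 24 treads; going = 24 × 336 = 8064 mm.
Add landings: 8064 + 1362 + 1219 = 10645 mm.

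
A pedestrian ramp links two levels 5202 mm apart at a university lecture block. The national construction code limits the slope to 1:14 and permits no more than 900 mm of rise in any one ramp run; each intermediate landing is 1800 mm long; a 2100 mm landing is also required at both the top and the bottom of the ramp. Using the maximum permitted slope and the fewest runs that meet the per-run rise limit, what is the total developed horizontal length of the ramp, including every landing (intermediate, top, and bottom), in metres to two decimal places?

86.03 m

5202 / 900 = 5.780 → round up to 6 ramp runs. That means 5 intermediate landings.
Ramp run (horizontal) at 1:14: 5202 × 14 = 72828 mm.
5 intermediate landings contribute 5 × 1800 = 9000 mm.
Top and bottom landings: 2 × 2100 = 4200 mm.
Total = 72828 + 9000 + 4200 = 86028 mm.
= 86.03 m.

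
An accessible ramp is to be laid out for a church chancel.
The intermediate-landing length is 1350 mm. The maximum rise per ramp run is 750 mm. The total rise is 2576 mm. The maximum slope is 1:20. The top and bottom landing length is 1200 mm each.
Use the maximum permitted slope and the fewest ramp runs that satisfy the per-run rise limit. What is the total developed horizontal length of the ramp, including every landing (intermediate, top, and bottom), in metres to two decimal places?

57.97 m

2576 / 750 = 3.435 → round up to 4 ramp runs. That means 3 intermediate landings.
Ramp run (horizontal) at 1:20: 2576 × 20 = 51520 mm.
3 intermediate landings contribute 3 × 1350 = 4050 mm.
Top and bottom landings: 2 × 1200 = 2400 mm.
Total = 51520 + 4050 + 2400 = 57970 mm.
= 57.97 m.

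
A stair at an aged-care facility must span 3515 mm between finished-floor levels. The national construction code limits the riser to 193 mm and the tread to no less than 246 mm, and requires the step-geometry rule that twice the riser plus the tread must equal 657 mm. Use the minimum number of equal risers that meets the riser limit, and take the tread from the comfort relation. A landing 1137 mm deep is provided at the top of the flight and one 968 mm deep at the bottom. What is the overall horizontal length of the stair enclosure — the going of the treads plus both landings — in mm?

3515 / 193 = 18.21, so 19 risers are needed.
Each riser is 3515/19 = 185 mm (≤ 193 mm).
T = 657 − 2·185 = 287 mm, which satisfies the 246 mm minimum.
19 risers give 18 treads; going = 18 × 287 = 5166 mm.
Enclosure = 5166 + 1137 + 968 = 7271 mm.

7271 mm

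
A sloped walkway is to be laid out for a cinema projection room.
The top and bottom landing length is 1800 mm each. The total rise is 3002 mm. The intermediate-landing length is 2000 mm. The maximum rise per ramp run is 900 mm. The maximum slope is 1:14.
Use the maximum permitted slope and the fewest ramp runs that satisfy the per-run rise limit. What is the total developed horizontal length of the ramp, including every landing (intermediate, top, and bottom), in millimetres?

51628 mm

⌈3002/900⌉ = 4 ramp runs. That means 3 intermediate landings.
Ramp run (horizontal) at 1:14: 3002 × 14 = 42028 mm.
Intermediate landings: 3 × 2000 = 6000 mm.
Top and bottom landings: 2 × 1800 = 3600 mm.
Total = 42028 + 6000 + 3600 = 51628 mm.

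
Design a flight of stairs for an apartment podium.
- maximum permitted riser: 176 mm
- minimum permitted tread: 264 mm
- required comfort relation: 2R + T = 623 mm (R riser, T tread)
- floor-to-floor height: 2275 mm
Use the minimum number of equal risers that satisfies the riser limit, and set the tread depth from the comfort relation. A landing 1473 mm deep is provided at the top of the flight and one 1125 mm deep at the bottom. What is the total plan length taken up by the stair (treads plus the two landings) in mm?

⌈2275/176⌉ = 13 risers.
Riser R = 2275 / 13 = 175 mm, within the 176 mm limit.
From 2R + T = 623: T = 623 − 350 = 273 mm.
Treads = 13 − 1 = 12; going = 12 × 273 = 3276 mm.
Enclosure = 3276 + 1473 + 1125 = 5874 mm.

5874 mm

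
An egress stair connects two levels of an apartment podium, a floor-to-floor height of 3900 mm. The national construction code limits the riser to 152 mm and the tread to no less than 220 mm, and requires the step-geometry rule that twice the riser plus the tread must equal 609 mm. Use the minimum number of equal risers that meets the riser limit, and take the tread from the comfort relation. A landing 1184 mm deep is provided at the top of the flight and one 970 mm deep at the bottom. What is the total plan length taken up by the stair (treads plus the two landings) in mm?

At most 152 each: 3900/152 = 25.66, giving 26 risers.
Riser R = 3900 / 26 = 150 mm, within the 152 mm limit.
T = 609 − 2·150 = 309 mm, which satisfies the 220 mm minimum.
26 risers give 25 treads; going = 25 × 309 = 7725 mm.
Add landings: 7725 + 1184 + 970 = 9879 mm.

9879 mm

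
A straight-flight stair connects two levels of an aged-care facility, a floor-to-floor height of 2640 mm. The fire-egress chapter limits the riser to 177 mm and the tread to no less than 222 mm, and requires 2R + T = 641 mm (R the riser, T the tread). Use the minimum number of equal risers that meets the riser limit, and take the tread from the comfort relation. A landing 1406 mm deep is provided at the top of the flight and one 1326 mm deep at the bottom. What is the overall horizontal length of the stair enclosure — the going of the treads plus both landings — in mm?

6778 mm

At most 177 each: 2640/177 = 14.92, giving 15 risers.
R = 2640 ÷ 15 = 176 mm.
T = 641 − 2·176 = 289 mm, which satisfies the 222 mm minimum.
Going = (15 − 1) × 289 = 4046 mm.
Add landings: 4046 + 1406 + 1326 = 6778 mm.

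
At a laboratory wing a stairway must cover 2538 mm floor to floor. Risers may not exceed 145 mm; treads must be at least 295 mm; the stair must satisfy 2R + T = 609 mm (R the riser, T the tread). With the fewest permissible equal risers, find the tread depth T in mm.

At most 145 each: 2538/145 = 17.50, giving 18 risers.
R = 2538 ÷ 18 = 141 mm.
Tread T = 609 − 2 × 141 = 327 mm (≥ 295 mm).

327 mm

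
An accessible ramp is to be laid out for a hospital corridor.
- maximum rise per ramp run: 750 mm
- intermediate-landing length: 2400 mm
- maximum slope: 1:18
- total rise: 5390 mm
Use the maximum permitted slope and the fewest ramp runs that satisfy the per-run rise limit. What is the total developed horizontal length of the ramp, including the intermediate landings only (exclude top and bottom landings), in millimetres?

⌈5390/750⌉ = 8 ramp runs. That means 7 intermediate landings.
Horizontal run for 5390 mm of rise at 1:18 is 5390 × 18 = 97020 mm.
Intermediate landings: 7 × 2400 = 16800 mm.
Total developed length = 97020 + 16800 = 113820 mm.

113820 mm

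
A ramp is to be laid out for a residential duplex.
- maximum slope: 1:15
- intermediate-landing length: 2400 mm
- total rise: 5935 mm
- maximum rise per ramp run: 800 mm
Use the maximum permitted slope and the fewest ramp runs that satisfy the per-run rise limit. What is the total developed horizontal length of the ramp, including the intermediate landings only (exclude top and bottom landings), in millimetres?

5935 / 800 = 7.419 → round up to 8 ramp runs. That means 7 intermediate landings.
Ramp run (horizontal) at 1:15: 5935 × 15 = 89025 mm.
Intermediate landings: 7 × 2400 = 16800 mm.
Developed length = 89025 + 16800 = 105825 mm.

105825 mm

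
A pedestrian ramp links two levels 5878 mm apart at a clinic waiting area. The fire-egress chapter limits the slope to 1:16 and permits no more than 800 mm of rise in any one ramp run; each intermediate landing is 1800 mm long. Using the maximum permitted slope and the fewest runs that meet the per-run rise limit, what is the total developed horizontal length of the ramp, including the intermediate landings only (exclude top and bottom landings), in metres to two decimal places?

At most 800 each: 5878/800 = 7.35, giving 8 ramp runs. That means 7 intermediate landings.
Ramp run (horizontal) at 1:16: 5878 × 16 = 94048 mm.
7 intermediate landings contribute 7 × 1800 = 12600 mm.
Total developed length = 94048 + 12600 = 106648 mm.
= 106.65 m.

106.65 m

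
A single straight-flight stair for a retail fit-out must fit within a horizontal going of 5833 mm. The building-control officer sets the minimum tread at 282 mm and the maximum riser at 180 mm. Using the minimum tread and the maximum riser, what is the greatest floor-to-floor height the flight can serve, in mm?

5833 / 282 = 20.68, so 20 treads fit.
Risers = treads + 1 = 21.
Maximum height = 21 × 180 = 3780 mm.

3780 mm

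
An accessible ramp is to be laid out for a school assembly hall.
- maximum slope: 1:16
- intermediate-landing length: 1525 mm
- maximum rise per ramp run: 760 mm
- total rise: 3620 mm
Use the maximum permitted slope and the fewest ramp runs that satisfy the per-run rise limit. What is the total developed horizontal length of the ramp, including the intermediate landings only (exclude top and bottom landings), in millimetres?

⌈3620/760⌉ = 5 ramp runs. That means 4 intermediate landings.
Ramp run (horizontal) at 1:16: 3620 × 16 = 57920 mm.
Intermediate landings: 4 × 1525 = 6100 mm.
Total developed length = 57920 + 6100 = 64020 mm.

64020 mm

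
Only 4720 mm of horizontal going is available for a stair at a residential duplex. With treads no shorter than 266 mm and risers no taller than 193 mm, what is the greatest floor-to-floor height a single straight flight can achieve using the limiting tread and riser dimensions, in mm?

4720 / 266 = 17.74, so 17 treads fit.
Risers = treads + 1 = 18.
Maximum height = 18 × 193 = 3474 mm.

3474 mm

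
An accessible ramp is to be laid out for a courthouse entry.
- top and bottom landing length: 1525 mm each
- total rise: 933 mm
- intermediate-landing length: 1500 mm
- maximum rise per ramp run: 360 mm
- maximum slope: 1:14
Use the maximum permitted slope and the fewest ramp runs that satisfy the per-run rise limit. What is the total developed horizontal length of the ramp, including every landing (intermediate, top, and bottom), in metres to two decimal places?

933 / 360 = 2.59, so 3 ramp runs are needed. That means 2 intermediate landings.
Ramp run (horizontal) at 1:14: 933 × 14 = 13062 mm.
Intermediate landings: 2 × 1500 = 3000 mm.
Top and bottom landings: 2 × 1525 = 3050 mm.
Total = 13062 + 3000 + 3050 = 19112 mm.
= 19.11 m.

19.11 m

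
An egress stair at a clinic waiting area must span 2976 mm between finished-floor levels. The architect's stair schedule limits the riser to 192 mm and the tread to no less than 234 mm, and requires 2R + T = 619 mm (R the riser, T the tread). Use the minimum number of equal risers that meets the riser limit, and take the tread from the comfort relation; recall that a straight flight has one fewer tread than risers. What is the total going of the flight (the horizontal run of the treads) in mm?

3705 mm

2976 / 192 = 15.500 → round up to 16 risers.
Riser R = 2976 / 16 = 186 mm, within the 192 mm limit.
T = 619 − 2·186 = 247 mm, which satisfies the 234 mm minimum.
Treads = 16 − 1 = 15; going = 15 × 247 = 3705 mm.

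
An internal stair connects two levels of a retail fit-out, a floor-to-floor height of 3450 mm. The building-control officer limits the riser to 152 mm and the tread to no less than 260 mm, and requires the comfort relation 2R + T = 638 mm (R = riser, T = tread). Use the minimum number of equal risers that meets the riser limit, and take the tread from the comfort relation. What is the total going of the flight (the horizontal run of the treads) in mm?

7436 mm

⌈3450/152⌉ = 23 risers.
Riser R = 3450 / 23 = 150 mm, within the 152 mm limit.
From 2R + T = 638: T = 638 − 300 = 338 mm.
Treads = 23 − 1 = 22; going = 22 × 338 = 7436 mm.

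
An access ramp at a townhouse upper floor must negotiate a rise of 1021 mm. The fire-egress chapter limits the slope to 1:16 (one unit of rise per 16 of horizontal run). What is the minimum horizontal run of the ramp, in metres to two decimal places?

16.34 m

At 1:16 the run is 16 × 1021 = 16336 mm.
16336 mm = 16.34 m.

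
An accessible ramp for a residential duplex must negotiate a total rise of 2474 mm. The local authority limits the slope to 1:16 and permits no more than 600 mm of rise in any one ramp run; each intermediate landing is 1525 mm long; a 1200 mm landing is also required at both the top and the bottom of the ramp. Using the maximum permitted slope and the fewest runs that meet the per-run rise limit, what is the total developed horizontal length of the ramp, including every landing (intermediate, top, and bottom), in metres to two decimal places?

48.08 m

2474 / 600 = 4.12, so 5 ramp runs are needed. That means 4 intermediate landings.
Ramp run (horizontal) at 1:16: 2474 × 16 = 39584 mm.
4 intermediate landings contribute 4 × 1525 = 6100 mm.
Top and bottom landings: 2 × 1200 = 2400 mm.
Total = 39584 + 6100 + 2400 = 48084 mm.
= 48.08 m.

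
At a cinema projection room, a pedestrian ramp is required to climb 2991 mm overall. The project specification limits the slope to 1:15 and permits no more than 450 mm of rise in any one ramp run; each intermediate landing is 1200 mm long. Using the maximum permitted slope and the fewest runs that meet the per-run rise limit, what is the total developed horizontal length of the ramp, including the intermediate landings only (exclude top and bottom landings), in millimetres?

52065 mm

2991 / 450 = 6.647 → round up to 7 ramp runs. That means 6 intermediate landings.
Ramp run (horizontal) at 1:15: 2991 × 15 = 44865 mm.
Intermediate landings: 6 × 1200 = 7200 mm.
Developed length = 44865 + 7200 = 52065 mm.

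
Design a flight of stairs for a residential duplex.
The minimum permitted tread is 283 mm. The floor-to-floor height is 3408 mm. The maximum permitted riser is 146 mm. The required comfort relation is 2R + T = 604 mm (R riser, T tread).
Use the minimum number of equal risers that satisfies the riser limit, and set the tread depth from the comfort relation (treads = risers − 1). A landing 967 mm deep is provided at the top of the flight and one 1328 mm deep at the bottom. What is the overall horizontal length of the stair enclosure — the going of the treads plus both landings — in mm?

9655 mm

At most 146 each: 3408/146 = 23.34, giving 24 risers.
Each riser is 3408/24 = 142 mm (≤ 146 mm).
From 2R + T = 604: T = 604 − 284 = 320 mm.
24 risers give 23 treads; going = 23 × 320 = 7360 mm.
Enclosure = 7360 + 967 + 1328 = 9655 mm.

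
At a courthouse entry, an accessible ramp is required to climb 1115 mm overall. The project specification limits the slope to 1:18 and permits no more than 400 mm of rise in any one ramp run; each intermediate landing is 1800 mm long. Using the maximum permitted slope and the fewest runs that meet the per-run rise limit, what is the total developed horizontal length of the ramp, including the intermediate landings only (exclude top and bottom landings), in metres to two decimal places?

23.67 m

1115 / 400 = 2.788 → round up to 3 ramp runs. That means 2 intermediate landings.
Ramp run (horizontal) at 1:18: 1115 × 18 = 20070 mm.
Intermediate landings: 2 × 1800 = 3600 mm.
Developed length = 20070 + 3600 = 23670 mm.
= 23.67 m.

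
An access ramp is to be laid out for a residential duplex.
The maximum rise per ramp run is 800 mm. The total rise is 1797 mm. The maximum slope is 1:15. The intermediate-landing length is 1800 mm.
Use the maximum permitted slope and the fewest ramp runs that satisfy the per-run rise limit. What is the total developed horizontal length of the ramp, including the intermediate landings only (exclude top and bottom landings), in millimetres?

30555 mm

⌈1797/800⌉ = 3 ramp runs. That means 2 intermediate landings.
Horizontal run for 1797 mm of rise at 1:15 is 1797 × 15 = 26955 mm.
2 intermediate landings contribute 2 × 1800 = 3600 mm.
Developed length = 26955 + 3600 = 30555 mm.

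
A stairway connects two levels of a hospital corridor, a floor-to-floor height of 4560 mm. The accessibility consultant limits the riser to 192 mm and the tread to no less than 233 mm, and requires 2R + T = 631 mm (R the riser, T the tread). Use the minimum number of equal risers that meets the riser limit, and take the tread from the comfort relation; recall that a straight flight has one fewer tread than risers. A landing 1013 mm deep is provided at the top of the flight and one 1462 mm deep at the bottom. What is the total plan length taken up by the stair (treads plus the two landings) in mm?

8248 mm

⌈4560/192⌉ = 24 risers.
Riser R = 4560 / 24 = 190 mm, within the 192 mm limit.
Tread T = 631 − 2 × 190 = 251 mm (≥ 233 mm).
Going = (24 − 1) × 251 = 5773 mm.
Add landings: 5773 + 1013 + 1462 = 8248 mm.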